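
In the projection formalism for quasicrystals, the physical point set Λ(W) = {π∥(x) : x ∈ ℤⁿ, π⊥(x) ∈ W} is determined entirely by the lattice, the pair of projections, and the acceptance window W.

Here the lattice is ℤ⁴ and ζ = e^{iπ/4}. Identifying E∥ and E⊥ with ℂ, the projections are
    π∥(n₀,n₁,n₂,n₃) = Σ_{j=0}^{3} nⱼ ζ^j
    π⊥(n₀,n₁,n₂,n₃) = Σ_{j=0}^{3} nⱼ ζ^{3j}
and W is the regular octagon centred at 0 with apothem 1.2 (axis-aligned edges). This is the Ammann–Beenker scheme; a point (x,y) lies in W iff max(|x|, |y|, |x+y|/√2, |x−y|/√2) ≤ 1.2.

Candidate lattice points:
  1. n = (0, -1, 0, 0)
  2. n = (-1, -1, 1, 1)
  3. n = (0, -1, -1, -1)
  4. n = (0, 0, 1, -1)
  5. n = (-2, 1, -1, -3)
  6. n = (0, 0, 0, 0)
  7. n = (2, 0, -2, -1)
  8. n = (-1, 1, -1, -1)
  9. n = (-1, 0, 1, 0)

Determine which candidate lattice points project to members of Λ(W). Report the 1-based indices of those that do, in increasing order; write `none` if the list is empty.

1, 2, 3, 6

With ζ = e^{iπ/4} the internal vectors are ζ^0,ζ^3,ζ^6,ζ^9.
#1 (0, -1, 0, 0): internal (0.7071, -0.7071); octagon support 1.0000 vs apothem 1.2 → ∈ W
#2 (-1, -1, 1, 1): internal (0.4142, -1.0000); octagon support 1.0000 vs apothem 1.2 → ∈ W
#3 (0, -1, -1, -1): internal (0.0000, -0.4142); octagon support 0.4142 vs apothem 1.2 → ∈ W
#4 (0, 0, 1, -1): internal (-0.7071, -1.7071); octagon support 1.7071 vs apothem 1.2 → ∉ W
#5 (-2, 1, -1, -3): internal (-4.8284, -0.4142); octagon support 4.8284 vs apothem 1.2 → ∉ W
#6 (0, 0, 0, 0): internal (0.0000, 0.0000); octagon support 0.0000 vs apothem 1.2 → ∈ W
#7 (2, 0, -2, -1): internal (1.2929, 1.2929); octagon support 1.8284 vs apothem 1.2 → ∉ W
#8 (-1, 1, -1, -1): internal (-2.4142, 1.0000); octagon support 2.4142 vs apothem 1.2 → ∉ W
#9 (-1, 0, 1, 0): internal (-1.0000, -1.0000); octagon support 1.4142 vs apothem 1.2 → ∉ W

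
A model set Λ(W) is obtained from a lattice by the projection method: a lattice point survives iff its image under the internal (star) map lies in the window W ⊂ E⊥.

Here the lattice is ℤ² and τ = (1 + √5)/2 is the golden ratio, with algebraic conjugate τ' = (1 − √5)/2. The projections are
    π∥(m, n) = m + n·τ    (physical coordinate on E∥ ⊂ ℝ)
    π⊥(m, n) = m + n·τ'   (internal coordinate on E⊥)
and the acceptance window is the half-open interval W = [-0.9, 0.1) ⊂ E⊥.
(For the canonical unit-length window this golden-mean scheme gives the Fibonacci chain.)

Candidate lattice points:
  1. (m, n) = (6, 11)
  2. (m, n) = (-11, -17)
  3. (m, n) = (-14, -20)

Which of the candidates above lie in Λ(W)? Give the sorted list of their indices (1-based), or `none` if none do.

1, 2

Compute τ' = (1−√5)/2 = -0.61803, so π⊥(m,n) = m -0.61803·n.
[1] lift (6,11): star map gives -0.79837; window check -0.9 ≤ -0.79837 < 0.1 is true → IN Λ
[2] lift (-11,-17): star map gives -0.49342; window check -0.9 ≤ -0.49342 < 0.1 is true → IN Λ
[3] lift (-14,-20): star map gives -1.63932; window check -0.9 ≤ -1.63932 < 0.1 is false → out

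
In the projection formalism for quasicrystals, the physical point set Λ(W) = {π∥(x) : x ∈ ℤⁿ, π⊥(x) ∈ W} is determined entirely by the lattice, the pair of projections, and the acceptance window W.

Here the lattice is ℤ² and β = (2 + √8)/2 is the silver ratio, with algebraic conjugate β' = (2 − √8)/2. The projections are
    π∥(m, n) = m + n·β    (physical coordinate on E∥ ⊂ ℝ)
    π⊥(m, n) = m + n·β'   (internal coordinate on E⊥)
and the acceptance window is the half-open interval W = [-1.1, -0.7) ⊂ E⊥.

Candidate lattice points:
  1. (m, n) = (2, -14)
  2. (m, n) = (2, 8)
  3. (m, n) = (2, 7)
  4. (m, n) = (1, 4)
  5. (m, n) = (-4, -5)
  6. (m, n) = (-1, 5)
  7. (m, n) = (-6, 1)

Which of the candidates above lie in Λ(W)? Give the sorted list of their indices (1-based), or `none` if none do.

β' = (2−√8)/2 ≈ -0.414214.
#1 (2,-14): internal coord 2 + (-14)·β' = +7.798990; +7.798990 ∉ [-1.1, -0.7) → out
#2 (2,8): internal coord 2 + (8)·β' = -1.313708; -1.313708 ∉ [-1.1, -0.7) → out
#3 (2,7): internal coord 2 + (7)·β' = -0.899495; -0.899495 ∈ [-1.1, -0.7) → IN Λ
#4 (1,4): internal coord 1 + (4)·β' = -0.656854; -0.656854 ∉ [-1.1, -0.7) → out
#5 (-4,-5): internal coord -4 + (-5)·β' = -1.928932; -1.928932 ∉ [-1.1, -0.7) → out
#6 (-1,5): internal coord -1 + (5)·β' = -3.071068; -3.071068 ∉ [-1.1, -0.7) → out
#7 (-6,1): internal coord -6 + (1)·β' = -6.414214; -6.414214 ∉ [-1.1, -0.7) → out

3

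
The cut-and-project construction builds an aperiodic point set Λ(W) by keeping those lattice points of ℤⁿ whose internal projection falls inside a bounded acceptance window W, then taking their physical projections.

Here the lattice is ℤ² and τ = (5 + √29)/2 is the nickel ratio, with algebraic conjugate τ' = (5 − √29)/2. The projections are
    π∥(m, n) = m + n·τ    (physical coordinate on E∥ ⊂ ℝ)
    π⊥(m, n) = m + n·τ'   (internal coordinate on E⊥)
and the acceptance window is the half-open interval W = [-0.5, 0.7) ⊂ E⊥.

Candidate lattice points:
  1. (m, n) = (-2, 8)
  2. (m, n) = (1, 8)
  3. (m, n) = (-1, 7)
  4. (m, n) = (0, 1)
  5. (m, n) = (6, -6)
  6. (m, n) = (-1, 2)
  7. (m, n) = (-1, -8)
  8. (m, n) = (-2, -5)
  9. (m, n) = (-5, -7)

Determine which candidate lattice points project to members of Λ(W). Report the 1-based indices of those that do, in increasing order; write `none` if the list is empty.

Compute τ' = (5−√29)/2 = -0.1926, so π⊥(m,n) = m -0.1926·n.
candidate 1: (m,n)=(-2,8) → π∥ = -2+8·τ ≈ 39.5407, π⊥ = -2+8·τ' ≈ -3.5407 ∉ [-0.5, 0.7) ⇒ out
candidate 2: (m,n)=(1,8) → π∥ = 1+8·τ ≈ 42.5407, π⊥ = 1+8·τ' ≈ -0.5407 ∉ [-0.5, 0.7) ⇒ out
candidate 3: (m,n)=(-1,7) → π∥ = -1+7·τ ≈ 35.3481, π⊥ = -1+7·τ' ≈ -2.3481 ∉ [-0.5, 0.7) ⇒ out
candidate 4: (m,n)=(0,1) → π∥ = 0+1·τ ≈ 5.1926, π⊥ = 0+1·τ' ≈ -0.1926 ∈ [-0.5, 0.7) ⇒ IN Λ
candidate 5: (m,n)=(6,-6) → π∥ = 6-6·τ ≈ -25.1555, π⊥ = 6-6·τ' ≈ 7.1555 ∉ [-0.5, 0.7) ⇒ out
candidate 6: (m,n)=(-1,2) → π∥ = -1+2·τ ≈ 9.3852, π⊥ = -1+2·τ' ≈ -1.3852 ∉ [-0.5, 0.7) ⇒ out
candidate 7: (m,n)=(-1,-8) → π∥ = -1-8·τ ≈ -42.5407, π⊥ = -1-8·τ' ≈ 0.5407 ∈ [-0.5, 0.7) ⇒ IN Λ
candidate 8: (m,n)=(-2,-5) → π∥ = -2-5·τ ≈ -27.9629, π⊥ = -2-5·τ' ≈ -1.0371 ∉ [-0.5, 0.7) ⇒ out
candidate 9: (m,n)=(-5,-7) → π∥ = -5-7·τ ≈ -41.3481, π⊥ = -5-7·τ' ≈ -3.6519 ∉ [-0.5, 0.7) ⇒ out

4, 7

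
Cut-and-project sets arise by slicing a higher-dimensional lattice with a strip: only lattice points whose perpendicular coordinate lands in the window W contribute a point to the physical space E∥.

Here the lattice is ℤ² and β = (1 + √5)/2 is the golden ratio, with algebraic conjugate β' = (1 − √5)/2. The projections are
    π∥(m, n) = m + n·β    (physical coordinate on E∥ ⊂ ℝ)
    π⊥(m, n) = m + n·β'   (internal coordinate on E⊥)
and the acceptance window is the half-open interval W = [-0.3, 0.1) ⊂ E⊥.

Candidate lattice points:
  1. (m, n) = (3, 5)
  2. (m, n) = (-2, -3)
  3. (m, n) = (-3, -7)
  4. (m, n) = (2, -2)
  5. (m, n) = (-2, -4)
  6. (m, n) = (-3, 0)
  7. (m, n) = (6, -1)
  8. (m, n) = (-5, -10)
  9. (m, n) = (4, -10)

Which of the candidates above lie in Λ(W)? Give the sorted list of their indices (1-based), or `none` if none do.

1, 2

Compute β' = (1−√5)/2 = -0.618034, so π⊥(m,n) = m -0.618034·n.
[1] lift (3,5): star map gives -0.090170; window check -0.3 ≤ -0.090170 < 0.1 is true → IN Λ
[2] lift (-2,-3): star map gives -0.145898; window check -0.3 ≤ -0.145898 < 0.1 is true → IN Λ
[3] lift (-3,-7): star map gives 1.326238; window check -0.3 ≤ 1.326238 < 0.1 is false → out
[4] lift (2,-2): star map gives 3.236068; window check -0.3 ≤ 3.236068 < 0.1 is false → out
[5] lift (-2,-4): star map gives 0.472136; window check -0.3 ≤ 0.472136 < 0.1 is false → out
[6] lift (-3,0): star map gives -3.000000; window check -0.3 ≤ -3.000000 < 0.1 is false → out
[7] lift (6,-1): star map gives 6.618034; window check -0.3 ≤ 6.618034 < 0.1 is false → out
[8] lift (-5,-10): star map gives 1.180340; window check -0.3 ≤ 1.180340 < 0.1 is false → out
[9] lift (4,-10): star map gives 10.180340; window check -0.3 ≤ 10.180340 < 0.1 is false → out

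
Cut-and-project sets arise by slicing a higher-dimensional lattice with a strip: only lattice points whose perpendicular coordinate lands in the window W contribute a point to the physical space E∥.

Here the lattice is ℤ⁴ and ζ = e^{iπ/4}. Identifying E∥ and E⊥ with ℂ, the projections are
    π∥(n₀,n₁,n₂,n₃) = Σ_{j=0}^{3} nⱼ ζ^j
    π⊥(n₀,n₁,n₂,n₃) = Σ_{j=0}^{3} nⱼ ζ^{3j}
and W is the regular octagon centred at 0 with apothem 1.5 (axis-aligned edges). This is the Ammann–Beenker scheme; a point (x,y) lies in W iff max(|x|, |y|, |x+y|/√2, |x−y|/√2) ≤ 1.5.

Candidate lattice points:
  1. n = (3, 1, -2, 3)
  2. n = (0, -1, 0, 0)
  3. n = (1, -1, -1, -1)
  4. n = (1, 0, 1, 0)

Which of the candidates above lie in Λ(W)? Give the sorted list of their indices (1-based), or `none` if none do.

2, 3, 4

Internal map: ζ^{3j} for j=0..3 gives (1,0), (−√2/2,√2/2), (0,−1), (√2/2,√2/2).
candidate 1: n = (3, 1, -2, 3) → π⊥ ≈ (+4.414214, +4.828427); max(|x|,|y|,|x±y|/√2) = 6.535534 > 1.5 ⇒ ∉ W
candidate 2: n = (0, -1, 0, 0) → π⊥ ≈ (+0.707107, -0.707107); max(|x|,|y|,|x±y|/√2) = 1.000000 ≤ 1.5 ⇒ ∈ W
candidate 3: n = (1, -1, -1, -1) → π⊥ ≈ (+1.000000, -0.414214); max(|x|,|y|,|x±y|/√2) = 1.000000 ≤ 1.5 ⇒ ∈ W
candidate 4: n = (1, 0, 1, 0) → π⊥ ≈ (+1.000000, -1.000000); max(|x|,|y|,|x±y|/√2) = 1.414214 ≤ 1.5 ⇒ ∈ W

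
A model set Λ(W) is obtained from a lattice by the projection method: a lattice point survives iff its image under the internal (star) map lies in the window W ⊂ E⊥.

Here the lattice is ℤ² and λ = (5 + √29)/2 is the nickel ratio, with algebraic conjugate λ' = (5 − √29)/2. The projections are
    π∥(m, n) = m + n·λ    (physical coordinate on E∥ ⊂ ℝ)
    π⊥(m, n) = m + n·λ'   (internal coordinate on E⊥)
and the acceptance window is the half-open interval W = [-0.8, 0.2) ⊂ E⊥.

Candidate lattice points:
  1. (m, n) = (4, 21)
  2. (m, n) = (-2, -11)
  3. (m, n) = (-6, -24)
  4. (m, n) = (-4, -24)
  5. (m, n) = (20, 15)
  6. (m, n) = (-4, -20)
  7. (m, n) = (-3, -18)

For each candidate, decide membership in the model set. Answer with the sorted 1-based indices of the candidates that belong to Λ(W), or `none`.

Compute λ' = (5−√29)/2 = -0.192582, so π⊥(m,n) = m -0.192582·n.
candidate 1: (m,n)=(4,21) → π∥ = 4+21·λ ≈ 113.044230, π⊥ = 4+21·λ' ≈ -0.044230 ∈ [-0.8, 0.2) ⇒ IN Λ
candidate 2: (m,n)=(-2,-11) → π∥ = -2-11·λ ≈ -59.118406, π⊥ = -2-11·λ' ≈ 0.118406 ∈ [-0.8, 0.2) ⇒ IN Λ
candidate 3: (m,n)=(-6,-24) → π∥ = -6-24·λ ≈ -130.621978, π⊥ = -6-24·λ' ≈ -1.378022 ∉ [-0.8, 0.2) ⇒ out
candidate 4: (m,n)=(-4,-24) → π∥ = -4-24·λ ≈ -128.621978, π⊥ = -4-24·λ' ≈ 0.621978 ∉ [-0.8, 0.2) ⇒ out
candidate 5: (m,n)=(20,15) → π∥ = 20+15·λ ≈ 97.888736, π⊥ = 20+15·λ' ≈ 17.111264 ∉ [-0.8, 0.2) ⇒ out
candidate 6: (m,n)=(-4,-20) → π∥ = -4-20·λ ≈ -107.851648, π⊥ = -4-20·λ' ≈ -0.148352 ∈ [-0.8, 0.2) ⇒ IN Λ
candidate 7: (m,n)=(-3,-18) → π∥ = -3-18·λ ≈ -96.466483, π⊥ = -3-18·λ' ≈ 0.466483 ∉ [-0.8, 0.2) ⇒ out

1, 2, 6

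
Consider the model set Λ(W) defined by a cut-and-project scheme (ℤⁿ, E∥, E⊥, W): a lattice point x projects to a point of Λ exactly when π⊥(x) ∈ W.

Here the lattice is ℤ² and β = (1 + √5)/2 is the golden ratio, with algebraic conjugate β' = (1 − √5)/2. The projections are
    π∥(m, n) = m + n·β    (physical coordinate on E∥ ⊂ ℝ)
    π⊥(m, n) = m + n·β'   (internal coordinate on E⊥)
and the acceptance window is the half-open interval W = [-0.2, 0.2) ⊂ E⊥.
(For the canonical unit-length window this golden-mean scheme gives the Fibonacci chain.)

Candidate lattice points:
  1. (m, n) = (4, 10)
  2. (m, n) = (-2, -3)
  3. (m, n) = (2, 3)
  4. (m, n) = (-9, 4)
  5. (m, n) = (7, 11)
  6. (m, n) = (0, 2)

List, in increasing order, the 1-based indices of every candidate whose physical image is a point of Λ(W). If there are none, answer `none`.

2, 3

Compute β' = (1−√5)/2 = -0.6180, so π⊥(m,n) = m -0.6180·n.
candidate 1: (m,n)=(4,10) → π∥ = 4+10·β ≈ 20.1803, π⊥ = 4+10·β' ≈ -2.1803 ∉ [-0.2, 0.2) ⇒ out
candidate 2: (m,n)=(-2,-3) → π∥ = -2-3·β ≈ -6.8541, π⊥ = -2-3·β' ≈ -0.1459 ∈ [-0.2, 0.2) ⇒ IN Λ
candidate 3: (m,n)=(2,3) → π∥ = 2+3·β ≈ 6.8541, π⊥ = 2+3·β' ≈ 0.1459 ∈ [-0.2, 0.2) ⇒ IN Λ
candidate 4: (m,n)=(-9,4) → π∥ = -9+4·β ≈ -2.5279, π⊥ = -9+4·β' ≈ -11.4721 ∉ [-0.2, 0.2) ⇒ out
candidate 5: (m,n)=(7,11) → π∥ = 7+11·β ≈ 24.7984, π⊥ = 7+11·β' ≈ 0.2016 ∉ [-0.2, 0.2) ⇒ out
candidate 6: (m,n)=(0,2) → π∥ = 0+2·β ≈ 3.2361, π⊥ = 0+2·β' ≈ -1.2361 ∉ [-0.2, 0.2) ⇒ out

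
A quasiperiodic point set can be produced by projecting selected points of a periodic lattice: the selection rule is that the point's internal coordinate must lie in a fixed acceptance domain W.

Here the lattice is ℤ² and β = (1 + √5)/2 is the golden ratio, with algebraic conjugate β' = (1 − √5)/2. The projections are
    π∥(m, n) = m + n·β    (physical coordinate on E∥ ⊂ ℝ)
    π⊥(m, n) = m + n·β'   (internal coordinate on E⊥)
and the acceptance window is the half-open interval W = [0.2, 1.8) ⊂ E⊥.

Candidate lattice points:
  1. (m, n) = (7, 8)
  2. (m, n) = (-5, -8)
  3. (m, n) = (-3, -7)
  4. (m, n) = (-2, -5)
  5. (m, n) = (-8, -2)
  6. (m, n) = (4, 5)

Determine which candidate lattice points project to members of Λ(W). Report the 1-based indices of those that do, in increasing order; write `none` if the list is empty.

3, 4, 6

β' = (1−√5)/2 ≈ -0.61803.
[1] lift (7,8): star map gives 2.05573; window check 0.2 ≤ 2.05573 < 1.8 is false → out
[2] lift (-5,-8): star map gives -0.05573; window check 0.2 ≤ -0.05573 < 1.8 is false → out
[3] lift (-3,-7): star map gives 1.32624; window check 0.2 ≤ 1.32624 < 1.8 is true → IN Λ
[4] lift (-2,-5): star map gives 1.09017; window check 0.2 ≤ 1.09017 < 1.8 is true → IN Λ
[5] lift (-8,-2): star map gives -6.76393; window check 0.2 ≤ -6.76393 < 1.8 is false → out
[6] lift (4,5): star map gives 0.90983; window check 0.2 ≤ 0.90983 < 1.8 is true → IN Λ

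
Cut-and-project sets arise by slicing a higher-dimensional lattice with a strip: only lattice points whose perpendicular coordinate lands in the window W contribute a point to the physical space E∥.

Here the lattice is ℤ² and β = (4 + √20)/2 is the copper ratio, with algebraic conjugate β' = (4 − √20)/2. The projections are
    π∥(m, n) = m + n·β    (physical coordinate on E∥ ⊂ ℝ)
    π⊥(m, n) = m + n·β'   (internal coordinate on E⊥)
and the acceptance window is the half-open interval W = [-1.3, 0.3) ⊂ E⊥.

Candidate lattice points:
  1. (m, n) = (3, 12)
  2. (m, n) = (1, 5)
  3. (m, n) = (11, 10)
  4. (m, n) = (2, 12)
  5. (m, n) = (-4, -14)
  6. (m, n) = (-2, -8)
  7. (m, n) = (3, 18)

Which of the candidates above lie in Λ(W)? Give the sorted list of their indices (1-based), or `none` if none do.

1, 2, 4, 5, 6, 7

β' = (4−√20)/2 ≈ -0.23607.
candidate 1: (m,n)=(3,12) → π∥ = 3+12·β ≈ 53.83282, π⊥ = 3+12·β' ≈ 0.16718 ∈ [-1.3, 0.3) ⇒ IN Λ
candidate 2: (m,n)=(1,5) → π∥ = 1+5·β ≈ 22.18034, π⊥ = 1+5·β' ≈ -0.18034 ∈ [-1.3, 0.3) ⇒ IN Λ
candidate 3: (m,n)=(11,10) → π∥ = 11+10·β ≈ 53.36068, π⊥ = 11+10·β' ≈ 8.63932 ∉ [-1.3, 0.3) ⇒ out
candidate 4: (m,n)=(2,12) → π∥ = 2+12·β ≈ 52.83282, π⊥ = 2+12·β' ≈ -0.83282 ∈ [-1.3, 0.3) ⇒ IN Λ
candidate 5: (m,n)=(-4,-14) → π∥ = -4-14·β ≈ -63.30495, π⊥ = -4-14·β' ≈ -0.69505 ∈ [-1.3, 0.3) ⇒ IN Λ
candidate 6: (m,n)=(-2,-8) → π∥ = -2-8·β ≈ -35.88854, π⊥ = -2-8·β' ≈ -0.11146 ∈ [-1.3, 0.3) ⇒ IN Λ
candidate 7: (m,n)=(3,18) → π∥ = 3+18·β ≈ 79.24922, π⊥ = 3+18·β' ≈ -1.24922 ∈ [-1.3, 0.3) ⇒ IN Λ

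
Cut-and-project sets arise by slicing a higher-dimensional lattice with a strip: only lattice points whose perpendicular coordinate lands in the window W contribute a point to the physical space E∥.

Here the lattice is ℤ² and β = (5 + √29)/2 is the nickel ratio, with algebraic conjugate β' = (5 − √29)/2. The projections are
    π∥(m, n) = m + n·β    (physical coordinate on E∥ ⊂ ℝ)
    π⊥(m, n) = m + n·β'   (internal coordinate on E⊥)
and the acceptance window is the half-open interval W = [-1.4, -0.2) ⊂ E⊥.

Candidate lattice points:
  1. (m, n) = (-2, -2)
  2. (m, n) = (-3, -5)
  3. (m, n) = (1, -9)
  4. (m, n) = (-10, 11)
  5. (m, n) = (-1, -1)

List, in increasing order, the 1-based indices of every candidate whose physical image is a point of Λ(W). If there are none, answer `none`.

β' = (5−√29)/2 ≈ -0.19258.
candidate 1: (m,n)=(-2,-2) → π∥ = -2-2·β ≈ -12.38516, π⊥ = -2-2·β' ≈ -1.61484 ∉ [-1.4, -0.2) ⇒ out
candidate 2: (m,n)=(-3,-5) → π∥ = -3-5·β ≈ -28.96291, π⊥ = -3-5·β' ≈ -2.03709 ∉ [-1.4, -0.2) ⇒ out
candidate 3: (m,n)=(1,-9) → π∥ = 1-9·β ≈ -45.73324, π⊥ = 1-9·β' ≈ 2.73324 ∉ [-1.4, -0.2) ⇒ out
candidate 4: (m,n)=(-10,11) → π∥ = -10+11·β ≈ 47.11841, π⊥ = -10+11·β' ≈ -12.11841 ∉ [-1.4, -0.2) ⇒ out
candidate 5: (m,n)=(-1,-1) → π∥ = -1-1·β ≈ -6.19258, π⊥ = -1-1·β' ≈ -0.80742 ∈ [-1.4, -0.2) ⇒ IN Λ

5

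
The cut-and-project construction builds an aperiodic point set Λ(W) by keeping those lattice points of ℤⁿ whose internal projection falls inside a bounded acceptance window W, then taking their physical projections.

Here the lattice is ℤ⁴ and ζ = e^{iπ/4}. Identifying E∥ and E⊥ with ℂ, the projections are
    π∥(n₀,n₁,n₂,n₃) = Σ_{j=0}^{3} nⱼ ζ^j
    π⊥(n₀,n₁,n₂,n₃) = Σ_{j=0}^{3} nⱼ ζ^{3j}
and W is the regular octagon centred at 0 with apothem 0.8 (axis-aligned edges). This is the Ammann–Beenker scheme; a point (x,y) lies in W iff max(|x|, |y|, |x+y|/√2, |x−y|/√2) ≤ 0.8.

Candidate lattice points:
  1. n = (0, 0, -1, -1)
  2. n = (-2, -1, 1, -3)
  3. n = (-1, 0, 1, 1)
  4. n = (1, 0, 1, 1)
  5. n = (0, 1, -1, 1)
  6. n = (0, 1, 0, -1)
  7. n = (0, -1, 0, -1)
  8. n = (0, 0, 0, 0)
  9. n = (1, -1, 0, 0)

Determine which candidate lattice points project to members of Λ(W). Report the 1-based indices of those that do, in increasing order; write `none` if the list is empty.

Internal map: ζ^{3j} for j=0..3 gives (1,0), (−√2/2,√2/2), (0,−1), (√2/2,√2/2).
candidate 1: n = (0, 0, -1, -1) → π⊥ ≈ (-0.70711, +0.29289); max(|x|,|y|,|x±y|/√2) = 0.70711 ≤ 0.8 ⇒ ∈ W
candidate 2: n = (-2, -1, 1, -3) → π⊥ ≈ (-3.41421, -3.82843); max(|x|,|y|,|x±y|/√2) = 5.12132 > 0.8 ⇒ ∉ W
candidate 3: n = (-1, 0, 1, 1) → π⊥ ≈ (-0.29289, -0.29289); max(|x|,|y|,|x±y|/√2) = 0.41421 ≤ 0.8 ⇒ ∈ W
candidate 4: n = (1, 0, 1, 1) → π⊥ ≈ (+1.70711, -0.29289); max(|x|,|y|,|x±y|/√2) = 1.70711 > 0.8 ⇒ ∉ W
candidate 5: n = (0, 1, -1, 1) → π⊥ ≈ (+0.00000, +2.41421); max(|x|,|y|,|x±y|/√2) = 2.41421 > 0.8 ⇒ ∉ W
candidate 6: n = (0, 1, 0, -1) → π⊥ ≈ (-1.41421, +0.00000); max(|x|,|y|,|x±y|/√2) = 1.41421 > 0.8 ⇒ ∉ W
candidate 7: n = (0, -1, 0, -1) → π⊥ ≈ (+0.00000, -1.41421); max(|x|,|y|,|x±y|/√2) = 1.41421 > 0.8 ⇒ ∉ W
candidate 8: n = (0, 0, 0, 0) → π⊥ ≈ (+0.00000, +0.00000); max(|x|,|y|,|x±y|/√2) = 0.00000 ≤ 0.8 ⇒ ∈ W
candidate 9: n = (1, -1, 0, 0) → π⊥ ≈ (+1.70711, -0.70711); max(|x|,|y|,|x±y|/√2) = 1.70711 > 0.8 ⇒ ∉ W

1, 3, 8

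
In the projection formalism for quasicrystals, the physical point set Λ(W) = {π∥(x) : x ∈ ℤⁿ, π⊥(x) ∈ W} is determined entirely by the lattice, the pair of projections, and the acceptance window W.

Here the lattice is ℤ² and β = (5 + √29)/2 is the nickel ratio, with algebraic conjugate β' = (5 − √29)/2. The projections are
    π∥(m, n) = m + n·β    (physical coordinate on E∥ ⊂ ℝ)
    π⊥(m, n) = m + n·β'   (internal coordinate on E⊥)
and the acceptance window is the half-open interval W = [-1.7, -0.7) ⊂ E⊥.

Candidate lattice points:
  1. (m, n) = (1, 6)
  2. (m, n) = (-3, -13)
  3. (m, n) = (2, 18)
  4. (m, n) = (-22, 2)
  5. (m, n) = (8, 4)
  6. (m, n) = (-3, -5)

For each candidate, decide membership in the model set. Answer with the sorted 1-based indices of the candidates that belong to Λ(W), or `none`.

3

Numerically β ≈ 5.192582 and β' = −1/β ≈ -0.192582.
candidate 1: (m,n)=(1,6) → π∥ = 1+6·β ≈ 32.155494, π⊥ = 1+6·β' ≈ -0.155494 ∉ [-1.7, -0.7) ⇒ out
candidate 2: (m,n)=(-3,-13) → π∥ = -3-13·β ≈ -70.503571, π⊥ = -3-13·β' ≈ -0.496429 ∉ [-1.7, -0.7) ⇒ out
candidate 3: (m,n)=(2,18) → π∥ = 2+18·β ≈ 95.466483, π⊥ = 2+18·β' ≈ -1.466483 ∈ [-1.7, -0.7) ⇒ IN Λ
candidate 4: (m,n)=(-22,2) → π∥ = -22+2·β ≈ -11.614835, π⊥ = -22+2·β' ≈ -22.385165 ∉ [-1.7, -0.7) ⇒ out
candidate 5: (m,n)=(8,4) → π∥ = 8+4·β ≈ 28.770330, π⊥ = 8+4·β' ≈ 7.229670 ∉ [-1.7, -0.7) ⇒ out
candidate 6: (m,n)=(-3,-5) → π∥ = -3-5·β ≈ -28.962912, π⊥ = -3-5·β' ≈ -2.037088 ∉ [-1.7, -0.7) ⇒ out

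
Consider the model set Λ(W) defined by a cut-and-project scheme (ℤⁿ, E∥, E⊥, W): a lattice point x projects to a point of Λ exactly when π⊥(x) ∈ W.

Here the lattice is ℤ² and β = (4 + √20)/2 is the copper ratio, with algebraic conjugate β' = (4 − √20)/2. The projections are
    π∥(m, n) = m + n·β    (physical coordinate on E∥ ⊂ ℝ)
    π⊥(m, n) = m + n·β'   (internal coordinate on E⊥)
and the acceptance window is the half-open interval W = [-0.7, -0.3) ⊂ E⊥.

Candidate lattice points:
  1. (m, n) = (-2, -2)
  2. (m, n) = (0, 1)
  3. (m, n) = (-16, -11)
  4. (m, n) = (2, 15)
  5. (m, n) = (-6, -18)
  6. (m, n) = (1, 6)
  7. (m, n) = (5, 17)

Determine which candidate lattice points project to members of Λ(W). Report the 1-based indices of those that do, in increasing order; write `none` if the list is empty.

6

β' = (4−√20)/2 ≈ -0.236068.
candidate 1: (m,n)=(-2,-2) → π∥ = -2-2·β ≈ -10.472136, π⊥ = -2-2·β' ≈ -1.527864 ∉ [-0.7, -0.3) ⇒ out
candidate 2: (m,n)=(0,1) → π∥ = 0+1·β ≈ 4.236068, π⊥ = 0+1·β' ≈ -0.236068 ∉ [-0.7, -0.3) ⇒ out
candidate 3: (m,n)=(-16,-11) → π∥ = -16-11·β ≈ -62.596748, π⊥ = -16-11·β' ≈ -13.403252 ∉ [-0.7, -0.3) ⇒ out
candidate 4: (m,n)=(2,15) → π∥ = 2+15·β ≈ 65.541020, π⊥ = 2+15·β' ≈ -1.541020 ∉ [-0.7, -0.3) ⇒ out
candidate 5: (m,n)=(-6,-18) → π∥ = -6-18·β ≈ -82.249224, π⊥ = -6-18·β' ≈ -1.750776 ∉ [-0.7, -0.3) ⇒ out
candidate 6: (m,n)=(1,6) → π∥ = 1+6·β ≈ 26.416408, π⊥ = 1+6·β' ≈ -0.416408 ∈ [-0.7, -0.3) ⇒ IN Λ
candidate 7: (m,n)=(5,17) → π∥ = 5+17·β ≈ 77.013156, π⊥ = 5+17·β' ≈ 0.986844 ∉ [-0.7, -0.3) ⇒ out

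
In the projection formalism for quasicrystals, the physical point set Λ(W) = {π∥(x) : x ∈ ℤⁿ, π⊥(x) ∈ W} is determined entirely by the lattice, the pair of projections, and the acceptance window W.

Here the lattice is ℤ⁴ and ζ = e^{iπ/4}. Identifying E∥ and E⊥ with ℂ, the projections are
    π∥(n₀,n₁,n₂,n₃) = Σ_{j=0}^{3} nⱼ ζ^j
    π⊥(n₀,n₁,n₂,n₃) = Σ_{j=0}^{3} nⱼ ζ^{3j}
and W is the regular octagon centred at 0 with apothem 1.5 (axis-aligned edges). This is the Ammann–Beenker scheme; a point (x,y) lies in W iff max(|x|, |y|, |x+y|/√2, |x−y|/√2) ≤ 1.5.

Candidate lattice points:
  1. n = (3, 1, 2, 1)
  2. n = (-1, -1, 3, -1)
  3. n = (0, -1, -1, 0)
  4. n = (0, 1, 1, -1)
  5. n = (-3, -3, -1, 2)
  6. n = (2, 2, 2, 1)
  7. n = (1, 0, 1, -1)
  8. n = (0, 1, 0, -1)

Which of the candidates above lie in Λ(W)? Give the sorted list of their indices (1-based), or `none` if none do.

3, 5, 6, 8

π⊥(n) = n₀ + n₁ζ³ + n₂ζ⁶ + n₃ζ⁹ where ζ = e^{iπ/4}.
#1 (3, 1, 2, 1): internal (3.000000, -0.585786); octagon support 3.000000 vs apothem 1.5 → ∉ W
#2 (-1, -1, 3, -1): internal (-1.000000, -4.414214); octagon support 4.414214 vs apothem 1.5 → ∉ W
#3 (0, -1, -1, 0): internal (0.707107, 0.292893); octagon support 0.707107 vs apothem 1.5 → ∈ W
#4 (0, 1, 1, -1): internal (-1.414214, -1.000000); octagon support 1.707107 vs apothem 1.5 → ∉ W
#5 (-3, -3, -1, 2): internal (0.535534, 0.292893); octagon support 0.585786 vs apothem 1.5 → ∈ W
#6 (2, 2, 2, 1): internal (1.292893, 0.121320); octagon support 1.292893 vs apothem 1.5 → ∈ W
#7 (1, 0, 1, -1): internal (0.292893, -1.707107); octagon support 1.707107 vs apothem 1.5 → ∉ W
#8 (0, 1, 0, -1): internal (-1.414214, 0.000000); octagon support 1.414214 vs apothem 1.5 → ∈ W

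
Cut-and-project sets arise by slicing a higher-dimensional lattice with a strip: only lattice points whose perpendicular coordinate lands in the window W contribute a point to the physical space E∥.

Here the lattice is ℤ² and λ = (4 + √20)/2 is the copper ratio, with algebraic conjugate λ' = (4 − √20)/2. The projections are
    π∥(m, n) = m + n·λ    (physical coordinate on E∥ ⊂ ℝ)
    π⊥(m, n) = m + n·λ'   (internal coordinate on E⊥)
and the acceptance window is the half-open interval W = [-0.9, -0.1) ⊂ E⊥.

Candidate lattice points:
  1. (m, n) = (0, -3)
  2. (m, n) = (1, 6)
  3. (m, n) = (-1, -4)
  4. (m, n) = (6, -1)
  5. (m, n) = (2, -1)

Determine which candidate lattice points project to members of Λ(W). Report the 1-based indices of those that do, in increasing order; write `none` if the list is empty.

Compute λ' = (4−√20)/2 = -0.23607, so π⊥(m,n) = m -0.23607·n.
[1] lift (0,-3): star map gives 0.70820; window check -0.9 ≤ 0.70820 < -0.1 is false → out
[2] lift (1,6): star map gives -0.41641; window check -0.9 ≤ -0.41641 < -0.1 is true → IN Λ
[3] lift (-1,-4): star map gives -0.05573; window check -0.9 ≤ -0.05573 < -0.1 is false → out
[4] lift (6,-1): star map gives 6.23607; window check -0.9 ≤ 6.23607 < -0.1 is false → out
[5] lift (2,-1): star map gives 2.23607; window check -0.9 ≤ 2.23607 < -0.1 is false → out

2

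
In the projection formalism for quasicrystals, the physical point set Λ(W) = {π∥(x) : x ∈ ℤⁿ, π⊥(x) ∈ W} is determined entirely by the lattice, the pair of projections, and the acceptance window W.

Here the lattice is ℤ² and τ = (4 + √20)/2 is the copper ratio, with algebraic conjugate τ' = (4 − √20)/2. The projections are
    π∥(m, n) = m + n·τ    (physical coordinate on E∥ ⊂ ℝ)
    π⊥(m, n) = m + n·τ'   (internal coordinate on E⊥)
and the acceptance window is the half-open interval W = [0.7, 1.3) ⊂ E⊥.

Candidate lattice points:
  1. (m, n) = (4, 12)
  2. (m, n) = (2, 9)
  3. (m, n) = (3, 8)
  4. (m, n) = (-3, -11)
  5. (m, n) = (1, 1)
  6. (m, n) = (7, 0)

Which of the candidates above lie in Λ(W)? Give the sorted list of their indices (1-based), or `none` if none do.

Compute τ' = (4−√20)/2 = -0.236068, so π⊥(m,n) = m -0.236068·n.
candidate 1: (m,n)=(4,12) → π∥ = 4+12·τ ≈ 54.832816, π⊥ = 4+12·τ' ≈ 1.167184 ∈ [0.7, 1.3) ⇒ IN Λ
candidate 2: (m,n)=(2,9) → π∥ = 2+9·τ ≈ 40.124612, π⊥ = 2+9·τ' ≈ -0.124612 ∉ [0.7, 1.3) ⇒ out
candidate 3: (m,n)=(3,8) → π∥ = 3+8·τ ≈ 36.888544, π⊥ = 3+8·τ' ≈ 1.111456 ∈ [0.7, 1.3) ⇒ IN Λ
candidate 4: (m,n)=(-3,-11) → π∥ = -3-11·τ ≈ -49.596748, π⊥ = -3-11·τ' ≈ -0.403252 ∉ [0.7, 1.3) ⇒ out
candidate 5: (m,n)=(1,1) → π∥ = 1+1·τ ≈ 5.236068, π⊥ = 1+1·τ' ≈ 0.763932 ∈ [0.7, 1.3) ⇒ IN Λ
candidate 6: (m,n)=(7,0) → π∥ = 7+0·τ ≈ 7.000000, π⊥ = 7+0·τ' ≈ 7.000000 ∉ [0.7, 1.3) ⇒ out

1, 3, 5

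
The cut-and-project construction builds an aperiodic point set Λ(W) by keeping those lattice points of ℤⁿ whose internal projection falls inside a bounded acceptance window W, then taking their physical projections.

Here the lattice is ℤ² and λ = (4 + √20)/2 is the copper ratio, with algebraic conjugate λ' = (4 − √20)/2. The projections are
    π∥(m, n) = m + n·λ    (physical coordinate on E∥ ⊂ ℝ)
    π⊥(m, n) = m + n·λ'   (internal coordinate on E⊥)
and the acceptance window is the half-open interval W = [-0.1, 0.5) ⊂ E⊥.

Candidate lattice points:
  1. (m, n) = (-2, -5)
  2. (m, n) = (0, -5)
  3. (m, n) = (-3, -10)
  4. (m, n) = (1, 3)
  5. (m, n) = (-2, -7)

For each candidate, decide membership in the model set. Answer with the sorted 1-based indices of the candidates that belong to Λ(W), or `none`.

4

λ' = (4−√20)/2 ≈ -0.236068.
[1] lift (-2,-5): star map gives -0.819660; window check -0.1 ≤ -0.819660 < 0.5 is false → out
[2] lift (0,-5): star map gives 1.180340; window check -0.1 ≤ 1.180340 < 0.5 is false → out
[3] lift (-3,-10): star map gives -0.639320; window check -0.1 ≤ -0.639320 < 0.5 is false → out
[4] lift (1,3): star map gives 0.291796; window check -0.1 ≤ 0.291796 < 0.5 is true → IN Λ
[5] lift (-2,-7): star map gives -0.347524; window check -0.1 ≤ -0.347524 < 0.5 is false → out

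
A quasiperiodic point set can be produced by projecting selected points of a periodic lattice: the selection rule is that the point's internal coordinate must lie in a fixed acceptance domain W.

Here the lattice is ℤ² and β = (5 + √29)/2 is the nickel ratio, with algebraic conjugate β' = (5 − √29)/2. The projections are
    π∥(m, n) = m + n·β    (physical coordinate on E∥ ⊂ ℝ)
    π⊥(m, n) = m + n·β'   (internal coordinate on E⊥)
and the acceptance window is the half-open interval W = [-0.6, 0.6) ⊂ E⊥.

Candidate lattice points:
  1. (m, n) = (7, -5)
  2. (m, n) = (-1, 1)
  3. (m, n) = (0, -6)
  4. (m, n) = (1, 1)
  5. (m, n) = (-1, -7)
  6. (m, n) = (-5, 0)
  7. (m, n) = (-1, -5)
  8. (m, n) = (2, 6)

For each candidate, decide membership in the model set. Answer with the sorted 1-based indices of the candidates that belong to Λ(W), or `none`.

β' = (5−√29)/2 ≈ -0.1926.
candidate 1: (m,n)=(7,-5) → π∥ = 7-5·β ≈ -18.9629, π⊥ = 7-5·β' ≈ 7.9629 ∉ [-0.6, 0.6) ⇒ out
candidate 2: (m,n)=(-1,1) → π∥ = -1+1·β ≈ 4.1926, π⊥ = -1+1·β' ≈ -1.1926 ∉ [-0.6, 0.6) ⇒ out
candidate 3: (m,n)=(0,-6) → π∥ = 0-6·β ≈ -31.1555, π⊥ = 0-6·β' ≈ 1.1555 ∉ [-0.6, 0.6) ⇒ out
candidate 4: (m,n)=(1,1) → π∥ = 1+1·β ≈ 6.1926, π⊥ = 1+1·β' ≈ 0.8074 ∉ [-0.6, 0.6) ⇒ out
candidate 5: (m,n)=(-1,-7) → π∥ = -1-7·β ≈ -37.3481, π⊥ = -1-7·β' ≈ 0.3481 ∈ [-0.6, 0.6) ⇒ IN Λ
candidate 6: (m,n)=(-5,0) → π∥ = -5+0·β ≈ -5.0000, π⊥ = -5+0·β' ≈ -5.0000 ∉ [-0.6, 0.6) ⇒ out
candidate 7: (m,n)=(-1,-5) → π∥ = -1-5·β ≈ -26.9629, π⊥ = -1-5·β' ≈ -0.0371 ∈ [-0.6, 0.6) ⇒ IN Λ
candidate 8: (m,n)=(2,6) → π∥ = 2+6·β ≈ 33.1555, π⊥ = 2+6·β' ≈ 0.8445 ∉ [-0.6, 0.6) ⇒ out

5, 7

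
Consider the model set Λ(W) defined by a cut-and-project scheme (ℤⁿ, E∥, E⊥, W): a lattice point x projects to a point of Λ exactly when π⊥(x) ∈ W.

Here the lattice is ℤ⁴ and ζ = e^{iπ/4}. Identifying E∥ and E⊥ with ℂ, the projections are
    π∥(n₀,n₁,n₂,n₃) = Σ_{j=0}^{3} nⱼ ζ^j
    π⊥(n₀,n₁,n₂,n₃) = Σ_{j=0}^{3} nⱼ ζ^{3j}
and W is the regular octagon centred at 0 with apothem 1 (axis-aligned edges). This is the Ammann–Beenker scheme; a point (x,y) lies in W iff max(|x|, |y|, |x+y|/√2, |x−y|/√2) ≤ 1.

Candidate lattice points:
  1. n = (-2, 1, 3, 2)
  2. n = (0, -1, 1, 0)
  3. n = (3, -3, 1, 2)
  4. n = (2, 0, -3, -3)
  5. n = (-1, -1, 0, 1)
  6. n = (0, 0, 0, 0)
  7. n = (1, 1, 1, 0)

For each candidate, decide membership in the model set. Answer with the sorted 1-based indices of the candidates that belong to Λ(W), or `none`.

4, 5, 6, 7

With ζ = e^{iπ/4} the internal vectors are ζ^0,ζ^3,ζ^6,ζ^9.
candidate 1: n = (-2, 1, 3, 2) → π⊥ ≈ (-1.292893, -0.878680); max(|x|,|y|,|x±y|/√2) = 1.535534 > 1 ⇒ ∉ W
candidate 2: n = (0, -1, 1, 0) → π⊥ ≈ (+0.707107, -1.707107); max(|x|,|y|,|x±y|/√2) = 1.707107 > 1 ⇒ ∉ W
candidate 3: n = (3, -3, 1, 2) → π⊥ ≈ (+6.535534, -1.707107); max(|x|,|y|,|x±y|/√2) = 6.535534 > 1 ⇒ ∉ W
candidate 4: n = (2, 0, -3, -3) → π⊥ ≈ (-0.121320, +0.878680); max(|x|,|y|,|x±y|/√2) = 0.878680 ≤ 1 ⇒ ∈ W
candidate 5: n = (-1, -1, 0, 1) → π⊥ ≈ (+0.414214, +0.000000); max(|x|,|y|,|x±y|/√2) = 0.414214 ≤ 1 ⇒ ∈ W
candidate 6: n = (0, 0, 0, 0) → π⊥ ≈ (+0.000000, +0.000000); max(|x|,|y|,|x±y|/√2) = 0.000000 ≤ 1 ⇒ ∈ W
candidate 7: n = (1, 1, 1, 0) → π⊥ ≈ (+0.292893, -0.292893); max(|x|,|y|,|x±y|/√2) = 0.414214 ≤ 1 ⇒ ∈ W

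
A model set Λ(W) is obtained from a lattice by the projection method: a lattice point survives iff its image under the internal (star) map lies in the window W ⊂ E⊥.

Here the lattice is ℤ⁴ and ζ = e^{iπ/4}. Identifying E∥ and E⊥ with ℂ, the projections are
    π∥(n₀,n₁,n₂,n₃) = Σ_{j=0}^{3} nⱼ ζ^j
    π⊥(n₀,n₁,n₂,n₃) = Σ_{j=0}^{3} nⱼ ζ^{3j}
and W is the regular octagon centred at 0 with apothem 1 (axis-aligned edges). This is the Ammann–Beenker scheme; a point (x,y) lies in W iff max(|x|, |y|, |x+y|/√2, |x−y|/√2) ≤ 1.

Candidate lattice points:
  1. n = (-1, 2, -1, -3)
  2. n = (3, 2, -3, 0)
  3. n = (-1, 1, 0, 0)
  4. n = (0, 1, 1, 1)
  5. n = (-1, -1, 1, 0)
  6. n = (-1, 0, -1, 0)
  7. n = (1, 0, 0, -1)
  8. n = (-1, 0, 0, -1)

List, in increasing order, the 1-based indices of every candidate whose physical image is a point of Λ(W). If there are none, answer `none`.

π⊥(n) = n₀ + n₁ζ³ + n₂ζ⁶ + n₃ζ⁹ where ζ = e^{iπ/4}.
#1 (-1, 2, -1, -3): internal (-4.535534, 0.292893); octagon support 4.535534 vs apothem 1 → ∉ W
#2 (3, 2, -3, 0): internal (1.585786, 4.414214); octagon support 4.414214 vs apothem 1 → ∉ W
#3 (-1, 1, 0, 0): internal (-1.707107, 0.707107); octagon support 1.707107 vs apothem 1 → ∉ W
#4 (0, 1, 1, 1): internal (0.000000, 0.414214); octagon support 0.414214 vs apothem 1 → ∈ W
#5 (-1, -1, 1, 0): internal (-0.292893, -1.707107); octagon support 1.707107 vs apothem 1 → ∉ W
#6 (-1, 0, -1, 0): internal (-1.000000, 1.000000); octagon support 1.414214 vs apothem 1 → ∉ W
#7 (1, 0, 0, -1): internal (0.292893, -0.707107); octagon support 0.707107 vs apothem 1 → ∈ W
#8 (-1, 0, 0, -1): internal (-1.707107, -0.707107); octagon support 1.707107 vs apothem 1 → ∉ W

4, 7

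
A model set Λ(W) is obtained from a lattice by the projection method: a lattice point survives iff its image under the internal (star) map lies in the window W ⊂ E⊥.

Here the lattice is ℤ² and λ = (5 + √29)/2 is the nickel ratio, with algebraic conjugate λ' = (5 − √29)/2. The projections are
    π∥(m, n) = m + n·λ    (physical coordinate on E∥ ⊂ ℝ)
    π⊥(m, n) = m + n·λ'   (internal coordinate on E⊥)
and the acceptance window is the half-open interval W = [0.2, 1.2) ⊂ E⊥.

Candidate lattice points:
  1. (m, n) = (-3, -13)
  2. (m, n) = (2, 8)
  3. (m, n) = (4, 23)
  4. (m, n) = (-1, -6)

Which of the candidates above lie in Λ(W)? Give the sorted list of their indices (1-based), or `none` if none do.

Numerically λ ≈ 5.19258 and λ' = −1/λ ≈ -0.19258.
#1 (-3,-13): internal coord -3 + (-13)·λ' = -0.49643; -0.49643 ∉ [0.2, 1.2) → out
#2 (2,8): internal coord 2 + (8)·λ' = +0.45934; +0.45934 ∈ [0.2, 1.2) → IN Λ
#3 (4,23): internal coord 4 + (23)·λ' = -0.42940; -0.42940 ∉ [0.2, 1.2) → out
#4 (-1,-6): internal coord -1 + (-6)·λ' = +0.15549; +0.15549 ∉ [0.2, 1.2) → out

2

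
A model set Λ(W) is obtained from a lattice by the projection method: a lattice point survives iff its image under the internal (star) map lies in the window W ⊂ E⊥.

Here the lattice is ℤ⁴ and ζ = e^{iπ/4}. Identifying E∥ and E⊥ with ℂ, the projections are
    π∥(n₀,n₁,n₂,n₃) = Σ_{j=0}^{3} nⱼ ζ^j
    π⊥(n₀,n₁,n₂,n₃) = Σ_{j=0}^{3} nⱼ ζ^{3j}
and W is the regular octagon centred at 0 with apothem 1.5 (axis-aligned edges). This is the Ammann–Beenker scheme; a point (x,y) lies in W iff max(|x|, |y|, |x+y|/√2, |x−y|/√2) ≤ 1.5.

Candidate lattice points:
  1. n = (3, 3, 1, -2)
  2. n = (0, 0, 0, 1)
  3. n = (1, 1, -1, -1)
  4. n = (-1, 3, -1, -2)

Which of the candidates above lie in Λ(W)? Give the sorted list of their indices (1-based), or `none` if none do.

1, 2, 3

π⊥(n) = n₀ + n₁ζ³ + n₂ζ⁶ + n₃ζ⁹ where ζ = e^{iπ/4}.
#1 (3, 3, 1, -2): internal (-0.53553, -0.29289); octagon support 0.58579 vs apothem 1.5 → ∈ W
#2 (0, 0, 0, 1): internal (0.70711, 0.70711); octagon support 1.00000 vs apothem 1.5 → ∈ W
#3 (1, 1, -1, -1): internal (-0.41421, 1.00000); octagon support 1.00000 vs apothem 1.5 → ∈ W
#4 (-1, 3, -1, -2): internal (-4.53553, 1.70711); octagon support 4.53553 vs apothem 1.5 → ∉ W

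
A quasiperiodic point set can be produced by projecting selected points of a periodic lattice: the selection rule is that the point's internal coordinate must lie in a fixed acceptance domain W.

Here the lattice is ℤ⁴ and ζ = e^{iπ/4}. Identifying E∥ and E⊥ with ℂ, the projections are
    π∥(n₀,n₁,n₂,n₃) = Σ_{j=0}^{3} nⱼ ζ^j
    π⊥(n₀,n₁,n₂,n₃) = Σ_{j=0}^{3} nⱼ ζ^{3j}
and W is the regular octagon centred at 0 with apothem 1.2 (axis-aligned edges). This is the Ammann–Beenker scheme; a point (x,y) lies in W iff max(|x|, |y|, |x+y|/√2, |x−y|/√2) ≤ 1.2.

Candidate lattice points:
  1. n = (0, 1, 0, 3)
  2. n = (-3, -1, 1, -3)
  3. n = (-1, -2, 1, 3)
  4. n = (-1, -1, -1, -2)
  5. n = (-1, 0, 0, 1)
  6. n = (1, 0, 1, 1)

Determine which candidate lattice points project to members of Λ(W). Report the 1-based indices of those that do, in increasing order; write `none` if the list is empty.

5

With ζ = e^{iπ/4} the internal vectors are ζ^0,ζ^3,ζ^6,ζ^9.
candidate 1: n = (0, 1, 0, 3) → π⊥ ≈ (+1.414214, +2.828427); max(|x|,|y|,|x±y|/√2) = 3.000000 > 1.2 ⇒ ∉ W
candidate 2: n = (-3, -1, 1, -3) → π⊥ ≈ (-4.414214, -3.828427); max(|x|,|y|,|x±y|/√2) = 5.828427 > 1.2 ⇒ ∉ W
candidate 3: n = (-1, -2, 1, 3) → π⊥ ≈ (+2.535534, -0.292893); max(|x|,|y|,|x±y|/√2) = 2.535534 > 1.2 ⇒ ∉ W
candidate 4: n = (-1, -1, -1, -2) → π⊥ ≈ (-1.707107, -1.121320); max(|x|,|y|,|x±y|/√2) = 2.000000 > 1.2 ⇒ ∉ W
candidate 5: n = (-1, 0, 0, 1) → π⊥ ≈ (-0.292893, +0.707107); max(|x|,|y|,|x±y|/√2) = 0.707107 ≤ 1.2 ⇒ ∈ W
candidate 6: n = (1, 0, 1, 1) → π⊥ ≈ (+1.707107, -0.292893); max(|x|,|y|,|x±y|/√2) = 1.707107 > 1.2 ⇒ ∉ W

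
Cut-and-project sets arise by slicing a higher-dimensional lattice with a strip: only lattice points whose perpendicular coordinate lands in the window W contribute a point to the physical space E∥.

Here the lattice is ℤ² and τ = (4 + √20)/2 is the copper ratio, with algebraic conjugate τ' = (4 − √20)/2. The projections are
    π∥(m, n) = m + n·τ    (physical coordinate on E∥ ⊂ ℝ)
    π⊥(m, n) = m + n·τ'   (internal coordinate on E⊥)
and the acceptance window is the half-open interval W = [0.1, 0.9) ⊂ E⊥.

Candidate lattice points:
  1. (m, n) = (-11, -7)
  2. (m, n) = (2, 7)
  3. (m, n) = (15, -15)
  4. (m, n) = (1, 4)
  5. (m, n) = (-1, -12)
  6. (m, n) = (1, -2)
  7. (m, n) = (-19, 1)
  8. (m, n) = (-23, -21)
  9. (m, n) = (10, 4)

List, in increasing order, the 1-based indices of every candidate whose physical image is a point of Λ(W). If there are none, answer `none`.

τ' = (4−√20)/2 ≈ -0.236068.
[1] lift (-11,-7): star map gives -9.347524; window check 0.1 ≤ -9.347524 < 0.9 is false → out
[2] lift (2,7): star map gives 0.347524; window check 0.1 ≤ 0.347524 < 0.9 is true → IN Λ
[3] lift (15,-15): star map gives 18.541020; window check 0.1 ≤ 18.541020 < 0.9 is false → out
[4] lift (1,4): star map gives 0.055728; window check 0.1 ≤ 0.055728 < 0.9 is false → out
[5] lift (-1,-12): star map gives 1.832816; window check 0.1 ≤ 1.832816 < 0.9 is false → out
[6] lift (1,-2): star map gives 1.472136; window check 0.1 ≤ 1.472136 < 0.9 is false → out
[7] lift (-19,1): star map gives -19.236068; window check 0.1 ≤ -19.236068 < 0.9 is false → out
[8] lift (-23,-21): star map gives -18.042572; window check 0.1 ≤ -18.042572 < 0.9 is false → out
[9] lift (10,4): star map gives 9.055728; window check 0.1 ≤ 9.055728 < 0.9 is false → out

2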